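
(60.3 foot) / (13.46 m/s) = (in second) 1.365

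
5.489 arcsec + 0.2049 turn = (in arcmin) 4426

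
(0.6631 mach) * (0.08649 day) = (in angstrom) 1.687e+16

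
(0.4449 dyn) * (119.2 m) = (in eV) 3.31e+15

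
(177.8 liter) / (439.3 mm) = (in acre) 0.0001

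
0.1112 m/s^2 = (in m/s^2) 0.1112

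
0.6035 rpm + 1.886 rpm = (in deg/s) 14.94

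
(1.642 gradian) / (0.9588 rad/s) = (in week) 4.448e-08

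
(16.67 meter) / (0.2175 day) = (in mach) 2.605e-06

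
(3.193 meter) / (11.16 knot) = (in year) 1.764e-08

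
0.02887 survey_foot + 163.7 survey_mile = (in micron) 2.635e+11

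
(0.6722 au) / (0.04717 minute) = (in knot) 6.907e+10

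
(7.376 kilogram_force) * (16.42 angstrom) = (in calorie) 2.839e-08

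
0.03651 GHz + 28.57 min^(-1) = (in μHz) 3.651e+13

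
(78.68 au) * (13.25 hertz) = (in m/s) 1.56e+14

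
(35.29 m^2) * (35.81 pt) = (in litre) 445.8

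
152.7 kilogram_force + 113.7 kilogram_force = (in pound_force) 587.3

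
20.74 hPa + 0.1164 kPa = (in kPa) 2.19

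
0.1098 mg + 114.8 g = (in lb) 0.2531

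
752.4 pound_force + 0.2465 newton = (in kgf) 341.3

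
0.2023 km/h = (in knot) 0.1092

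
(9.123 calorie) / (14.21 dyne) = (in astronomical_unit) 1.796e-06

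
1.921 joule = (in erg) 1.921e+07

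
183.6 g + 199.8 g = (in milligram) 3.834e+05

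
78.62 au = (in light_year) 0.001243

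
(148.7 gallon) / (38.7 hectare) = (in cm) 0.0001454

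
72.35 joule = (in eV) 4.516e+20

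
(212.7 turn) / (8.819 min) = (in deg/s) 144.7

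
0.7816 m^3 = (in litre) 781.6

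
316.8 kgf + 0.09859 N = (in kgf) 316.8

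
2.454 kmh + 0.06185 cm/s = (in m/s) 0.6823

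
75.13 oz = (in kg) 2.13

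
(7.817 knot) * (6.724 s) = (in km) 0.02704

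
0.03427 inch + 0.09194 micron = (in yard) 0.000952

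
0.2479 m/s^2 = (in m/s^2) 0.2479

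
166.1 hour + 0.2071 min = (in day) 6.921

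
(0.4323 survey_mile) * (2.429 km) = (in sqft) 1.819e+07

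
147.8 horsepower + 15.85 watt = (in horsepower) 147.8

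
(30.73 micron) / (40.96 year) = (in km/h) 8.564e-14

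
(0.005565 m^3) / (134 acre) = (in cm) 1.026e-06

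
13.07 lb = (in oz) 209.1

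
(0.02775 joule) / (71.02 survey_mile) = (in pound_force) 5.458e-08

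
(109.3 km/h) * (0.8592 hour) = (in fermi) 9.391e+19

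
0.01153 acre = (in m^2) 46.66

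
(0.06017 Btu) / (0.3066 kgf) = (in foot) 69.27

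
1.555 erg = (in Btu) 1.474e-10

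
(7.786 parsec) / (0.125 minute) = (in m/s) 3.203e+16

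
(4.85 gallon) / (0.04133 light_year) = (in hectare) 4.695e-21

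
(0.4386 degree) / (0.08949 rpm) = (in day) 9.454e-06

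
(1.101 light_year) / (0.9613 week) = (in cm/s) 1.792e+12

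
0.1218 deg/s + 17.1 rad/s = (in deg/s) 979.9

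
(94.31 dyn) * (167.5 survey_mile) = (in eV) 1.587e+21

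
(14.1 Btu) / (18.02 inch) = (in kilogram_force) 3314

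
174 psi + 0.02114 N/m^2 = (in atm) 11.84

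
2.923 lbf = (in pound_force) 2.923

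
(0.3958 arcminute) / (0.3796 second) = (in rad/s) 0.0003033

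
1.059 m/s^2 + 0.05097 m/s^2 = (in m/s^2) 1.11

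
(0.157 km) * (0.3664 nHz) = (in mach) 1.689e-10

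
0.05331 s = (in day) 6.17e-07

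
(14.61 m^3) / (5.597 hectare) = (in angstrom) 2.61e+06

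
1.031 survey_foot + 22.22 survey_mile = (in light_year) 3.78e-12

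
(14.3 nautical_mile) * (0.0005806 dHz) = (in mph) 3.44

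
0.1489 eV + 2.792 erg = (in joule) 2.792e-07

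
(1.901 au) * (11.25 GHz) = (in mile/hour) 7.157e+21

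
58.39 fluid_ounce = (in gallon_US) 0.4562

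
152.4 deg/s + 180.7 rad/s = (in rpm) 1751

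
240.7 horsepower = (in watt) 1.795e+05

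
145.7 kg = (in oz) 5139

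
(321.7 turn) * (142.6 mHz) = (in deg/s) 1.651e+04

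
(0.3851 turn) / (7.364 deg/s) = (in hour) 0.005229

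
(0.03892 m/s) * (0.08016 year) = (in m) 9.839e+04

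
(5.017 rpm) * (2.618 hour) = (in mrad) 4.952e+06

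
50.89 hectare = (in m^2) 5.089e+05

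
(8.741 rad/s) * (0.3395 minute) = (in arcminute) 6.121e+05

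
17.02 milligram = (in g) 0.01702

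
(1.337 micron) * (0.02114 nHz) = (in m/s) 2.826e-17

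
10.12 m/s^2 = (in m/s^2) 10.12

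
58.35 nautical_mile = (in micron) 1.081e+11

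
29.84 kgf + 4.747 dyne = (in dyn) 2.926e+07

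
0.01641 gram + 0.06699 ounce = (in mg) 1916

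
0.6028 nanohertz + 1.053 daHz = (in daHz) 1.053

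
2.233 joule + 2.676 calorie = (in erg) 1.343e+08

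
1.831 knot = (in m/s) 0.9419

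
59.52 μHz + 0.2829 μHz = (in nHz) 5.98e+04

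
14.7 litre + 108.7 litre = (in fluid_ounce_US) 4173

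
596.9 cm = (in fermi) 5.969e+15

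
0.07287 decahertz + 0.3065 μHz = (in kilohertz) 0.0007287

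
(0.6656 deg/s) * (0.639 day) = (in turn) 102.1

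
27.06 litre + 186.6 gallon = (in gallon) 193.7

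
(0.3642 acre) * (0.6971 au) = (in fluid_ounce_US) 5.197e+18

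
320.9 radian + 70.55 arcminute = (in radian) 320.9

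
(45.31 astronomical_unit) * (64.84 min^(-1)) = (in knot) 1.424e+13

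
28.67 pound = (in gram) 1.3e+04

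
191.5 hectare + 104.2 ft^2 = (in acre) 473.2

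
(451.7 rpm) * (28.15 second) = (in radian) 1332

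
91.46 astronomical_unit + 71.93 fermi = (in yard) 1.496e+13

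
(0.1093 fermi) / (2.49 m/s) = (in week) 7.258e-23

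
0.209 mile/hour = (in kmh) 0.3364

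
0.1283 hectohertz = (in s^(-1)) 12.83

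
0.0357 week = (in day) 0.2499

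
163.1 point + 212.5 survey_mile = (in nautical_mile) 184.7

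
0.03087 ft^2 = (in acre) 7.087e-07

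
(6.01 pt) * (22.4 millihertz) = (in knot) 9.232e-05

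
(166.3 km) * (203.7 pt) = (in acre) 2.953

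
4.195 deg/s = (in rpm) 0.6992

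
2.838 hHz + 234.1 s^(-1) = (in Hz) 517.9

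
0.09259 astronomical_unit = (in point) 3.926e+13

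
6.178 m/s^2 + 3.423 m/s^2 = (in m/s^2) 9.601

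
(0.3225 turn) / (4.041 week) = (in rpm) 7.917e-06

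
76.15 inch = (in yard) 2.115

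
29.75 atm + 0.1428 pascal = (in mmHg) 2.261e+04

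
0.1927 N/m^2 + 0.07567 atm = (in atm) 0.07567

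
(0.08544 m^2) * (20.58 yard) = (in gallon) 424.7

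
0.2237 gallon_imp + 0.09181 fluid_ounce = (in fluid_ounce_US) 34.48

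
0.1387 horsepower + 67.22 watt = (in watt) 170.6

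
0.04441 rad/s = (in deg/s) 2.545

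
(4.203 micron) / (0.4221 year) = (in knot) 6.138e-13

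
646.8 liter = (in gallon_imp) 142.3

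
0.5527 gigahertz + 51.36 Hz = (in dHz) 5.527e+09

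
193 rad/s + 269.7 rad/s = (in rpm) 4418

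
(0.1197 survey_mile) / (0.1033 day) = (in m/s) 0.02158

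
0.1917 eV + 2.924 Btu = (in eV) 1.925e+22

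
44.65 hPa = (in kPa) 4.465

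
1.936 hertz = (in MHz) 1.936e-06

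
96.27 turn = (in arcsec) 1.248e+08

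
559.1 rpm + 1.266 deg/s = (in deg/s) 3356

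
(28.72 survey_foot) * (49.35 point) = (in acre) 3.766e-05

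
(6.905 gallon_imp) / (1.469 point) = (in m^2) 60.57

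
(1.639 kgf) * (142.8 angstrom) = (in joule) 2.295e-07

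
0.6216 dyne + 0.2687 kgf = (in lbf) 0.5924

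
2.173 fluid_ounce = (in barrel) 0.0004042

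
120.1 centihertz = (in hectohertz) 0.01201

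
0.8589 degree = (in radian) 0.01499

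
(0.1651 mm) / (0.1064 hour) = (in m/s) 4.31e-07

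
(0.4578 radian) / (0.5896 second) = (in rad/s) 0.7765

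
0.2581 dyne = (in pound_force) 5.802e-07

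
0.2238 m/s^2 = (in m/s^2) 0.2238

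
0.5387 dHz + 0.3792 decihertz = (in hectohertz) 0.0009179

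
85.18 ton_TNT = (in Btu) 3.378e+08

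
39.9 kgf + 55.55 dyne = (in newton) 391.3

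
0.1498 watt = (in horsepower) 0.0002009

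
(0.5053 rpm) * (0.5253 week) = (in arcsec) 3.468e+09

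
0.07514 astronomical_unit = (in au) 0.07514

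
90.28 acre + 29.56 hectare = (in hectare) 66.1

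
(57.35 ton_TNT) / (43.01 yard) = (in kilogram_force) 6.222e+08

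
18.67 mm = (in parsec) 6.051e-19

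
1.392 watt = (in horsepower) 0.001867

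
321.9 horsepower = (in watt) 2.4e+05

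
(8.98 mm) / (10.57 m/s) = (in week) 1.405e-09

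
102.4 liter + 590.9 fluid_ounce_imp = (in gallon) 31.49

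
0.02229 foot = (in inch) 0.2675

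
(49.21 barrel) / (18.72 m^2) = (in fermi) 4.179e+14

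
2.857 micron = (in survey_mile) 1.775e-09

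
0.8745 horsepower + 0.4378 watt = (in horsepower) 0.8751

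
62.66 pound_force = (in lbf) 62.66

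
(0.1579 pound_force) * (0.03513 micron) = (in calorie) 5.897e-09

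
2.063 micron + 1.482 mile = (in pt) 6.761e+06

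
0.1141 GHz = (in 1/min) 6.846e+09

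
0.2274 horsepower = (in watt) 169.6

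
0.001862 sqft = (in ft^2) 0.001862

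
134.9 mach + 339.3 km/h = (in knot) 8.947e+04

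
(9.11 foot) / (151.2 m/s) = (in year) 5.823e-10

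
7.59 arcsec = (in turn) 5.856e-06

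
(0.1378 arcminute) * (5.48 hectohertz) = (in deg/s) 1.259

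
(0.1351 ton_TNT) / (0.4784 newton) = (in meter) 1.182e+09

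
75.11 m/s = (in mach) 0.2206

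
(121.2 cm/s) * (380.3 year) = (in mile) 9.032e+06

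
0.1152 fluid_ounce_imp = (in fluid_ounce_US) 0.1107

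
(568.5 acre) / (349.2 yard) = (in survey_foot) 2.364e+04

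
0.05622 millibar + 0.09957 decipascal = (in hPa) 0.05632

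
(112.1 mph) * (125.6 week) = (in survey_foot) 1.249e+10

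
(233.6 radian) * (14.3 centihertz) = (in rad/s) 33.4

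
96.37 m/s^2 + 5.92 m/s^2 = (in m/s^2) 102.3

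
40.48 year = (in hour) 3.546e+05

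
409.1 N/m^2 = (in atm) 0.004038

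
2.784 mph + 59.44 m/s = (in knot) 118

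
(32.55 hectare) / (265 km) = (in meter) 1.228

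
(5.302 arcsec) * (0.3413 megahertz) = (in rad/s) 8.773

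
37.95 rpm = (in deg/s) 227.7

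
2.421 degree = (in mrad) 42.25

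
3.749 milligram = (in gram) 0.003749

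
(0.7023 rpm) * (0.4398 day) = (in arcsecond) 5.764e+08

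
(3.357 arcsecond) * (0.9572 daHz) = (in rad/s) 0.0001558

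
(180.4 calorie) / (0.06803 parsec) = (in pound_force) 8.083e-14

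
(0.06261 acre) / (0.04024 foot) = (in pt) 5.856e+07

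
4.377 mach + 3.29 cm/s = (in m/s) 1490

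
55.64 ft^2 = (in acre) 0.001277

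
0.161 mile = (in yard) 283.4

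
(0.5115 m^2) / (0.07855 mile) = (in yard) 0.004425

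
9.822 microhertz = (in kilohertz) 9.822e-09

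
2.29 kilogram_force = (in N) 22.46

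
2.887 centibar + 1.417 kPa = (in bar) 0.04304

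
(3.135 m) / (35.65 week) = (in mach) 4.27e-10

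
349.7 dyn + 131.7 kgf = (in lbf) 290.3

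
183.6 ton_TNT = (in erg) 7.682e+18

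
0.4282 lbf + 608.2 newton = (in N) 610.1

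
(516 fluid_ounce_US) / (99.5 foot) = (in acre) 1.243e-07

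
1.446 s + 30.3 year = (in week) 1580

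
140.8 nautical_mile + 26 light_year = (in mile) 1.528e+14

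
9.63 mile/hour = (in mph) 9.63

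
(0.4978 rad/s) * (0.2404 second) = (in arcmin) 411.4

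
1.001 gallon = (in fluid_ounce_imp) 133.4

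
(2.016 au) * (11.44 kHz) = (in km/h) 1.242e+16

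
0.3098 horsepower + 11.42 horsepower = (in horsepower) 11.73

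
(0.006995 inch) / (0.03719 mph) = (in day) 1.237e-07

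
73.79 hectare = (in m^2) 7.379e+05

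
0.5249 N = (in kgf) 0.05352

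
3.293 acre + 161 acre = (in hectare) 66.49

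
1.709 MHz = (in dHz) 1.709e+07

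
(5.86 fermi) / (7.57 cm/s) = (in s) 7.741e-14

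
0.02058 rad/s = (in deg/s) 1.179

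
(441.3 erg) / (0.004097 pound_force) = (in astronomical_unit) 1.619e-14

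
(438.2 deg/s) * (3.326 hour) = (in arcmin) 3.148e+08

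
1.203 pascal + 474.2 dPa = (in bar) 0.0004862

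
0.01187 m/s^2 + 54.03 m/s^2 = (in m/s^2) 54.04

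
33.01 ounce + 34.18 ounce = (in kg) 1.905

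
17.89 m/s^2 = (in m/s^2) 17.89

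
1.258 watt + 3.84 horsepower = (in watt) 2865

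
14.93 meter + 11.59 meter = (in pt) 7.517e+04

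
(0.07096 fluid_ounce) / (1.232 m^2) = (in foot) 5.588e-06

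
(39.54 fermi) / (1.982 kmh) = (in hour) 1.995e-17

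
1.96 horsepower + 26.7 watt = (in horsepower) 1.996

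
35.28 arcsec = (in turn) 2.722e-05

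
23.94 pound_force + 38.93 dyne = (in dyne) 1.065e+07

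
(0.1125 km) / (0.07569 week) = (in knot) 0.004777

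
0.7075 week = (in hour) 118.9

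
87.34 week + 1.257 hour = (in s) 5.283e+07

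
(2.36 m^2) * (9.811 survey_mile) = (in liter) 3.726e+07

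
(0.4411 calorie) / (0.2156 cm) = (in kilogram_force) 87.29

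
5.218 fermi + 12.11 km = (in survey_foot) 3.973e+04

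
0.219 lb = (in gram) 99.34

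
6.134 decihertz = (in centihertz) 61.34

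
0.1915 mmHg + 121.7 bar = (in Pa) 1.217e+07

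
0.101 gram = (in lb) 0.0002227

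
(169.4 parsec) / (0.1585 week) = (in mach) 1.601e+11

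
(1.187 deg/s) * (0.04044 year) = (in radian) 2.642e+04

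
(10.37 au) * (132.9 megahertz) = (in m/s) 2.062e+20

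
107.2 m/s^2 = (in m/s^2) 107.2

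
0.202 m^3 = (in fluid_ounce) 6830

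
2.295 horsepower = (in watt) 1711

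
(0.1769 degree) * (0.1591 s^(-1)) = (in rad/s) 0.0004912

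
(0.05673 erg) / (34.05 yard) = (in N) 1.822e-10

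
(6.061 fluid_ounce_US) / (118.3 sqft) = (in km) 1.631e-08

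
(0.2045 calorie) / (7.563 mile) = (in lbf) 1.58e-05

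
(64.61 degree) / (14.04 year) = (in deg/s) 1.459e-07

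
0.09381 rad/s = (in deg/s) 5.375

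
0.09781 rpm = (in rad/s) 0.01024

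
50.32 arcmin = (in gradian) 0.9319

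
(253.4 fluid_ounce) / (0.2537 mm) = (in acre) 0.007299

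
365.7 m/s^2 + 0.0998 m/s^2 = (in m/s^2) 365.8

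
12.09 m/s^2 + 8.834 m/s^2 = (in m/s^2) 20.92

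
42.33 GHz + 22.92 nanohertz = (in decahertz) 4.233e+09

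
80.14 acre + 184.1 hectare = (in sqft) 2.331e+07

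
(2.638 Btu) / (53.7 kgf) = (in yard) 5.78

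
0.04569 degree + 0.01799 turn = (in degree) 6.522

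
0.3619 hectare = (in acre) 0.8943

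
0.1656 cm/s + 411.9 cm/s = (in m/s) 4.121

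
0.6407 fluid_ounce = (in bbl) 0.0001192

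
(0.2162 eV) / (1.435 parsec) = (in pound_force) 1.759e-37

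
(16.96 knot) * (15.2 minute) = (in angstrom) 7.957e+13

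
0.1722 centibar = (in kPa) 0.1722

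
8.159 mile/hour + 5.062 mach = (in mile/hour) 3864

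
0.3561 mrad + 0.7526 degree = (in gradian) 0.8589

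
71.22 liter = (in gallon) 18.81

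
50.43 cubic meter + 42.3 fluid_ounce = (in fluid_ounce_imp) 1.775e+06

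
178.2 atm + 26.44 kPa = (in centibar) 1.808e+04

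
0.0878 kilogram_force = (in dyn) 8.61e+04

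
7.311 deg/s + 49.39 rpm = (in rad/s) 5.3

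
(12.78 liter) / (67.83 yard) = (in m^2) 0.0002061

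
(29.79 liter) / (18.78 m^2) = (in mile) 9.857e-07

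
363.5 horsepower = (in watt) 2.711e+05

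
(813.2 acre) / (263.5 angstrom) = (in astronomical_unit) 834.9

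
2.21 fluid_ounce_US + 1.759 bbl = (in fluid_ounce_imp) 9845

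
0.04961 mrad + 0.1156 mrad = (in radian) 0.0001652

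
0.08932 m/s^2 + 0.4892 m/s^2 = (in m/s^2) 0.5785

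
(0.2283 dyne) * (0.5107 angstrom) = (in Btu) 1.105e-19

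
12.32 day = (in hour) 295.7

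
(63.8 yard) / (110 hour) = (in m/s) 0.0001473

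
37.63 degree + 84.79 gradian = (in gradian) 126.6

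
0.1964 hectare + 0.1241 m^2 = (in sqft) 2.114e+04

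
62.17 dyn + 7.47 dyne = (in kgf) 7.101e-05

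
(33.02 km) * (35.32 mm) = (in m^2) 1166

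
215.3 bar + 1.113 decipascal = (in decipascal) 2.153e+08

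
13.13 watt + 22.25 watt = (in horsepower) 0.04745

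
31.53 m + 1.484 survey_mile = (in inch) 9.527e+04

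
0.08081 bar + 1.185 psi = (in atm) 0.1604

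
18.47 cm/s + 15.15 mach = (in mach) 15.15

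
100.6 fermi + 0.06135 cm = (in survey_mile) 3.812e-07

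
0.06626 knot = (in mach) 0.0001001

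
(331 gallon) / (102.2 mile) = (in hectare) 7.618e-10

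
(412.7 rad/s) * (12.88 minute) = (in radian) 3.189e+05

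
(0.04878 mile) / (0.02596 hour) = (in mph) 1.879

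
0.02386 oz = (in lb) 0.001491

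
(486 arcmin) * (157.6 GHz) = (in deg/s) 1.277e+12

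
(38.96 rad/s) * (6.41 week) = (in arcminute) 5.192e+11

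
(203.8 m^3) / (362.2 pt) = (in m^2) 1595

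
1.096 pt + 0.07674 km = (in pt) 2.175e+05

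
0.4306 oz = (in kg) 0.01221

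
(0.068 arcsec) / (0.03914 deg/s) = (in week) 7.979e-10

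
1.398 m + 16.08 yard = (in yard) 17.61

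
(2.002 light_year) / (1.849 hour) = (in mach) 8.357e+09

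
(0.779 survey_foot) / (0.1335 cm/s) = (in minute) 2.964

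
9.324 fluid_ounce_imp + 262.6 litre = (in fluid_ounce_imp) 9252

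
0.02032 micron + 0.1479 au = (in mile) 1.375e+07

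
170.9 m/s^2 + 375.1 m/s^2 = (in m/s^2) 546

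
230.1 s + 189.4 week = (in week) 189.4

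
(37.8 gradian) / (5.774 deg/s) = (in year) 1.868e-07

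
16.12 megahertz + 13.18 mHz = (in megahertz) 16.12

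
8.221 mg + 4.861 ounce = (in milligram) 1.378e+05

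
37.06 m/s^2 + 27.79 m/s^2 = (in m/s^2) 64.85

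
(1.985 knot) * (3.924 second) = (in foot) 13.15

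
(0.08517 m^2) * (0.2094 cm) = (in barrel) 0.001122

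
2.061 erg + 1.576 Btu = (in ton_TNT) 3.974e-07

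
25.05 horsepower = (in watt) 1.868e+04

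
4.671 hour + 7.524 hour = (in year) 0.001392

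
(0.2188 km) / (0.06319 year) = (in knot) 0.0002134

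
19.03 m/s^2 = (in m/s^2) 19.03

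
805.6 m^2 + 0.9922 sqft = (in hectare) 0.08057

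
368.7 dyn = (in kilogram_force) 0.000376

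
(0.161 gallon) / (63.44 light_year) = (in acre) 2.509e-25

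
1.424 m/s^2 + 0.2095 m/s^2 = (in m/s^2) 1.633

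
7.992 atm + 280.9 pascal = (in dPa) 8.101e+06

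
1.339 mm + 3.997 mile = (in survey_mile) 3.997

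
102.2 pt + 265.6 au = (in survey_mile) 2.469e+10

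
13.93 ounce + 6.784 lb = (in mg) 3.472e+06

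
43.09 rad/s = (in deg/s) 2469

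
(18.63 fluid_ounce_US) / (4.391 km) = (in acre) 3.101e-11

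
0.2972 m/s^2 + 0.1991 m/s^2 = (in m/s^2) 0.4963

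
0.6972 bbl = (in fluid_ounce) 3748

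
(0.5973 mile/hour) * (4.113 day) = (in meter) 9.489e+04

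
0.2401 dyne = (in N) 2.401e-06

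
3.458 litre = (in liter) 3.458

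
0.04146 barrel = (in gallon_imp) 1.45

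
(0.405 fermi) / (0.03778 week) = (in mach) 5.206e-23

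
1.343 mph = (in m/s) 0.6004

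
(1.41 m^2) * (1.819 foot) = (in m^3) 0.7817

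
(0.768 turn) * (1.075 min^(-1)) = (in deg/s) 4.954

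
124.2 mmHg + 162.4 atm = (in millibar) 1.647e+05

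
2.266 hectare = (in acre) 5.599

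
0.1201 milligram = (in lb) 2.648e-07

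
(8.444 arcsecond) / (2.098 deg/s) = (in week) 1.849e-09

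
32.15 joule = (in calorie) 7.684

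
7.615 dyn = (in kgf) 7.765e-06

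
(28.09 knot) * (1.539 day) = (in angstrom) 1.922e+16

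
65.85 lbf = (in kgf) 29.87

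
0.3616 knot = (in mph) 0.4161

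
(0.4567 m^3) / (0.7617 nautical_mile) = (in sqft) 0.003485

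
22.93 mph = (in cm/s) 1025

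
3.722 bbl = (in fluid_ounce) 2.001e+04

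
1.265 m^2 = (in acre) 0.0003126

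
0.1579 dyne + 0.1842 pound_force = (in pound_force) 0.1842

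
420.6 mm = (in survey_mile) 0.0002613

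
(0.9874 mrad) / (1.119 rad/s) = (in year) 2.798e-11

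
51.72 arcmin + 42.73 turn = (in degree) 1.538e+04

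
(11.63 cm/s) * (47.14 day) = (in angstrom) 4.737e+15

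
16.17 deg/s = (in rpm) 2.695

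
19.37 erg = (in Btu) 1.836e-09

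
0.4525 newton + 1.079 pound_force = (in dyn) 5.252e+05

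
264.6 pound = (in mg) 1.2e+08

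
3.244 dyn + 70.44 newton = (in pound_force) 15.84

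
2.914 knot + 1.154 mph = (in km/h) 7.254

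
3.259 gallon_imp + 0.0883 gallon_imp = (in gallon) 4.02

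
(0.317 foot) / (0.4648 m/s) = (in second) 0.2079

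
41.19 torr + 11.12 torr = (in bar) 0.06974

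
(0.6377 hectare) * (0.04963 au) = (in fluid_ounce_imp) 1.666e+18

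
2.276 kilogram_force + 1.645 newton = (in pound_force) 5.388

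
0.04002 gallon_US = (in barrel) 0.0009529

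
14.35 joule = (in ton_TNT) 3.43e-09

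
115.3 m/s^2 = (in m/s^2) 115.3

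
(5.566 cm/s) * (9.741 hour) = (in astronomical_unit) 1.305e-08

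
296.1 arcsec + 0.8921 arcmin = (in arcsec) 349.6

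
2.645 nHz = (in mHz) 2.645e-06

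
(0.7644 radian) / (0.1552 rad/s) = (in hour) 0.001368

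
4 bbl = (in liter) 635.9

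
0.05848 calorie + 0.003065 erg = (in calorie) 0.05848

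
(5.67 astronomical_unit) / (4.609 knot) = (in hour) 9.937e+07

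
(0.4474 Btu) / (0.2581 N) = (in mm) 1.829e+06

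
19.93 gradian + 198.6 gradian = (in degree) 196.7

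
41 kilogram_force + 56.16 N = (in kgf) 46.73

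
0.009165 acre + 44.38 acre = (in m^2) 1.796e+05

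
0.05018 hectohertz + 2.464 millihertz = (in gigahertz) 5.02e-09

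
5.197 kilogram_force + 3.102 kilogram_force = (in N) 81.39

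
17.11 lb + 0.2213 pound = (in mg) 7.861e+06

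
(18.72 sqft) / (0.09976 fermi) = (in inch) 6.863e+17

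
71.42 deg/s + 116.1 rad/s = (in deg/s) 6723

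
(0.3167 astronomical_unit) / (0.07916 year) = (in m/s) 1.898e+04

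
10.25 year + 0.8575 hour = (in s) 3.232e+08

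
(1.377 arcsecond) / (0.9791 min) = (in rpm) 1.085e-06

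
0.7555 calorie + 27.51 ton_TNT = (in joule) 1.151e+11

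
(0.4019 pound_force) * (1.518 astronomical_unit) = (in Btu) 3.848e+08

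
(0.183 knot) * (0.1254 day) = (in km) 1.02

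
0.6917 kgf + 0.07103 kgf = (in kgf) 0.7627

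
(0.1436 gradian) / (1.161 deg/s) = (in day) 1.288e-06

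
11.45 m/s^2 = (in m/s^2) 11.45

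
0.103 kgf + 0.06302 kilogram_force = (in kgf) 0.166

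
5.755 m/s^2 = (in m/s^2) 5.755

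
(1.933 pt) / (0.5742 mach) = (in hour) 9.688e-10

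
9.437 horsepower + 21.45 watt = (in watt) 7059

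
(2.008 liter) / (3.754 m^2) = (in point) 1.516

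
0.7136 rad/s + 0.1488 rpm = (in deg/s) 41.78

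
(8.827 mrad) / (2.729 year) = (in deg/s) 5.877e-09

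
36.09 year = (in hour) 3.161e+05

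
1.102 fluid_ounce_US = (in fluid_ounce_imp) 1.147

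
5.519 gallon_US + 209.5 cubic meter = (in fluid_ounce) 7.085e+06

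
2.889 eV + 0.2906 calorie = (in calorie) 0.2906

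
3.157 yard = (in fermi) 2.887e+15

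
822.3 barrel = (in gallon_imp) 2.876e+04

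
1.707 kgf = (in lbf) 3.763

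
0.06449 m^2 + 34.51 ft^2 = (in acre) 0.0008082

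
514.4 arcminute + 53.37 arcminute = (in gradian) 10.51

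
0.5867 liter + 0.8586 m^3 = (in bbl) 5.404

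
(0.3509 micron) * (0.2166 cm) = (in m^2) 7.6e-10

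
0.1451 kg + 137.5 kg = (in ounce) 4855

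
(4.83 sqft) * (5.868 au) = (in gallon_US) 1.041e+14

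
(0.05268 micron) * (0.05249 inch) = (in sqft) 7.56e-10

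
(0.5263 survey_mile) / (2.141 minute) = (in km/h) 23.74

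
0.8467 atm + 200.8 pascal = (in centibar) 85.99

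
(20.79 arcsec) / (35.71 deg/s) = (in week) 2.674e-10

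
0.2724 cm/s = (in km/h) 0.009806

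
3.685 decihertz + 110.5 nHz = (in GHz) 3.685e-10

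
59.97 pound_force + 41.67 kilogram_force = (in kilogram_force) 68.87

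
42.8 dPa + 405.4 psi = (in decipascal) 2.795e+07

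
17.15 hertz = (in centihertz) 1715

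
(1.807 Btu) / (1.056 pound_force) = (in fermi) 4.059e+17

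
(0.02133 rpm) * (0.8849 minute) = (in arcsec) 2.446e+04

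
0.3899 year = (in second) 1.23e+07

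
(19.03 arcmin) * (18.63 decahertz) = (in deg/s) 59.09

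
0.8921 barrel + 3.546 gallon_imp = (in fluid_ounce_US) 5341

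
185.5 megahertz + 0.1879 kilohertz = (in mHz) 1.855e+11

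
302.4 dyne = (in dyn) 302.4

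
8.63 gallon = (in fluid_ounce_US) 1105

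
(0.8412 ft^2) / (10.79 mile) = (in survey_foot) 1.477e-05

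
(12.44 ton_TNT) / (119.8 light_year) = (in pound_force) 1.032e-08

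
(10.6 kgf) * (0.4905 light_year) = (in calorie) 1.153e+17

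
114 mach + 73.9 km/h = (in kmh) 1.398e+05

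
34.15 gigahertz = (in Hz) 3.415e+10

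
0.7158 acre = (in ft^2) 3.118e+04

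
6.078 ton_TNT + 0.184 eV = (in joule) 2.543e+10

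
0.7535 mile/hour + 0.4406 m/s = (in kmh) 2.799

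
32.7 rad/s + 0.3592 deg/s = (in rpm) 312.3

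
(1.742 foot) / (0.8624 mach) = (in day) 2.093e-08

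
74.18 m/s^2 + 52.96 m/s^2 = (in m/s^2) 127.1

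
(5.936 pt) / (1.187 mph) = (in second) 0.003946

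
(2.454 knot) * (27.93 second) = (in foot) 115.7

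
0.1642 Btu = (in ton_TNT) 4.141e-08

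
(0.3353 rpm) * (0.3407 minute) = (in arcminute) 2468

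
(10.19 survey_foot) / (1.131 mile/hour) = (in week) 1.016e-05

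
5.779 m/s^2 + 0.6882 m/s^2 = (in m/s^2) 6.467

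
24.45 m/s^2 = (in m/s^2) 24.45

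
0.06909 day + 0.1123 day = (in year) 0.000497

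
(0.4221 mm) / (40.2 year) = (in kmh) 1.199e-12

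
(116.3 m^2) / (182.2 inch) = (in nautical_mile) 0.01357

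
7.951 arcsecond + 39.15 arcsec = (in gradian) 0.01454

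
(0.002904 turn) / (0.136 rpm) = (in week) 2.118e-06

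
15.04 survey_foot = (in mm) 4584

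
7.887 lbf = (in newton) 35.08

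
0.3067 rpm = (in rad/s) 0.03212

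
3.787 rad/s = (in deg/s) 217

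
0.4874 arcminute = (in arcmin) 0.4874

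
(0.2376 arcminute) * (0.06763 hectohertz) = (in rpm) 0.004464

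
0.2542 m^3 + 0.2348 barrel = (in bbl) 1.834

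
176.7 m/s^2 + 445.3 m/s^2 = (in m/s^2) 622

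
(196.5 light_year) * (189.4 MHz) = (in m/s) 3.521e+26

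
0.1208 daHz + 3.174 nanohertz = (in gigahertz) 1.208e-09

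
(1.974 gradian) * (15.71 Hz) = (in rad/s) 0.4871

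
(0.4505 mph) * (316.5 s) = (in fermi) 6.374e+16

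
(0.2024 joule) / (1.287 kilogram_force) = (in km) 1.604e-05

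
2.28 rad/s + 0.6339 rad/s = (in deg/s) 167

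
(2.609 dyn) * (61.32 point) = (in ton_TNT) 1.349e-16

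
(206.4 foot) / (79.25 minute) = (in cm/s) 1.323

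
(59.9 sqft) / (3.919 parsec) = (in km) 4.602e-20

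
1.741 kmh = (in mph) 1.082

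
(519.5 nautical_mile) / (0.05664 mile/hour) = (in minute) 6.333e+05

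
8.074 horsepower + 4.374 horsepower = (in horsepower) 12.45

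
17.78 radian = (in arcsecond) 3.667e+06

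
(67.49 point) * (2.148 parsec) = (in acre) 3.899e+11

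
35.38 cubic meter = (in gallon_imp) 7783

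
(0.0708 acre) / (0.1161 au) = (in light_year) 1.744e-24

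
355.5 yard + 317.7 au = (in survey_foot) 1.559e+14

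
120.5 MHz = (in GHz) 0.1205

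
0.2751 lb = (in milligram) 1.248e+05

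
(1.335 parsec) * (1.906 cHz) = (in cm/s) 7.852e+16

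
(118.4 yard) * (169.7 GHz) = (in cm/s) 1.837e+15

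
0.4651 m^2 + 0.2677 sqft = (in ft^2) 5.274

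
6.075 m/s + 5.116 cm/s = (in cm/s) 612.6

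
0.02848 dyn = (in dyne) 0.02848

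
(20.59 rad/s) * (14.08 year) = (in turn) 1.455e+09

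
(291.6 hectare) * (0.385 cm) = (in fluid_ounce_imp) 3.951e+08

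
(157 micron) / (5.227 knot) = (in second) 5.839e-05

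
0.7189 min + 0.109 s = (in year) 1.371e-06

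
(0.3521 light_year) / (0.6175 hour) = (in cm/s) 1.498e+14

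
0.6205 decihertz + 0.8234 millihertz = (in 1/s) 0.06287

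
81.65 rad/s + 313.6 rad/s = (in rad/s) 395.2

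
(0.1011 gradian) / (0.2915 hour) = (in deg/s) 8.671e-05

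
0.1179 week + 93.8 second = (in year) 0.002264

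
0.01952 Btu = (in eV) 1.285e+20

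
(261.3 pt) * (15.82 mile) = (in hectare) 0.2347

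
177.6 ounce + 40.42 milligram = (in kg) 5.035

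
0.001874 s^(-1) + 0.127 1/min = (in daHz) 0.0003991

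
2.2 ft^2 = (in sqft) 2.2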